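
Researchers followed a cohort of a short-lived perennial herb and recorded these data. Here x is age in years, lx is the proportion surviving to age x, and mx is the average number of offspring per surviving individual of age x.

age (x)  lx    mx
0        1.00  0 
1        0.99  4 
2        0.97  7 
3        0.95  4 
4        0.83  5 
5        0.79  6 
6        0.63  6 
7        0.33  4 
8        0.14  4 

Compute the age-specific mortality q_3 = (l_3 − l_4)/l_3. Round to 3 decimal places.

0.126

q_3 = (l_3 − l_4) / l_3 = (0.95 − 0.83) / 0.95
     = 0.12 / 0.95 = 0.126316… → 0.126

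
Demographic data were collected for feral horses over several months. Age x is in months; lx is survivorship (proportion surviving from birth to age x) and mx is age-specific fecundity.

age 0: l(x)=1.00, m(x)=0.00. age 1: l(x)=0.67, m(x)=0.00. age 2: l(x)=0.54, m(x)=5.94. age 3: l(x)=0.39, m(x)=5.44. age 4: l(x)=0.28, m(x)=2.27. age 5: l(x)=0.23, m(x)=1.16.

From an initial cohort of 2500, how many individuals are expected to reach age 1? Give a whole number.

1675

Expected survivors = N0 · l_1 = 2500 × 0.67 = 1675 → 1675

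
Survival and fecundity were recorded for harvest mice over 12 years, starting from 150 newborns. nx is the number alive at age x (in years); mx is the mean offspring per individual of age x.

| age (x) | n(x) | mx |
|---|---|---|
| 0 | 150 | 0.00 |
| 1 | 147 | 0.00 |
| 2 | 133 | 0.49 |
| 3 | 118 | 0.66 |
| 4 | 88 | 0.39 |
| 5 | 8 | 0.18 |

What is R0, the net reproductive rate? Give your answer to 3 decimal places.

lx = nx/n0 = nx/150: 1, 0.98, 0.88667…, 0.78667…, 0.58667…, 0.05333…
lx·mx by age: 0, 0, 0.434467…, 0.5192…, 0.2288…, 0.0096…
R0 = Σ lx·mx = 1.192067… → 1.192

1.192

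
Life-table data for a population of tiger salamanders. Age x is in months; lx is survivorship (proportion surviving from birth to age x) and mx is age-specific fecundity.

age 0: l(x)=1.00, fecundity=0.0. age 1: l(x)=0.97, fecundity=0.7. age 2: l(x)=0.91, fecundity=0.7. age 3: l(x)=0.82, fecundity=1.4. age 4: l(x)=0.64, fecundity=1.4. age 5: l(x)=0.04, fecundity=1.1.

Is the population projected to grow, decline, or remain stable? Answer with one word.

growing

R0 = Σ lx·mx = 0 + 0.679 + 0.637 + 1.148 + 0.896 + 0.044 = 3.404
R0 > 1, so the population is growing.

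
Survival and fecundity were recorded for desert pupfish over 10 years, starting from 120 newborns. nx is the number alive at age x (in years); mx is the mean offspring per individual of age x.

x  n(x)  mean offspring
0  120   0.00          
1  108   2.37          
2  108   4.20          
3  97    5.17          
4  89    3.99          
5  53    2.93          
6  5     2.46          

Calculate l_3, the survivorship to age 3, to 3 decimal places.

l_3 = n_3/n_0 = 97/120 = 0.808333… → 0.808

0.808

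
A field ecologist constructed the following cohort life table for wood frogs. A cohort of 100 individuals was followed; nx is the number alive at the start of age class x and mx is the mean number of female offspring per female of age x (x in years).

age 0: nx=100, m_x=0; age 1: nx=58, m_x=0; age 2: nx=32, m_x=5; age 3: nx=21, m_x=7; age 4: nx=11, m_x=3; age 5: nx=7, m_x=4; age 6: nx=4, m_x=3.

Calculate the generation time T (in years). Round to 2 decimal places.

2.91

lx = nx/n0 = nx/100: 1, 0.58, 0.32, 0.21, 0.11, 0.07, 0.04
lx·mx: 0, 0, 1.6, 1.47, 0.33, 0.28, 0.12 → R0 = 3.8
x·lx·mx: 0, 0, 3.2, 4.41, 1.32, 1.4, 0.72 → Σ = 11.05
T = 11.05 / 3.8 = 2.907895… → 2.91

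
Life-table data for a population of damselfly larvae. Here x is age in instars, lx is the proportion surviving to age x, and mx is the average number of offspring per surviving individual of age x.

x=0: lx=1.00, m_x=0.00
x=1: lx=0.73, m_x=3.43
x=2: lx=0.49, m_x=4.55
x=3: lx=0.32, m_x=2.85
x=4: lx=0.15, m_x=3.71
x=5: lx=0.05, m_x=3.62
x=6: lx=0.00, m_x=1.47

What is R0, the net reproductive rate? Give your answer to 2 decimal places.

lx·mx by age: 0, 2.5039, 2.2295, 0.912, 0.5565, 0.181, 0
R0 = Σ lx·mx = 6.3829 → 6.38

6.38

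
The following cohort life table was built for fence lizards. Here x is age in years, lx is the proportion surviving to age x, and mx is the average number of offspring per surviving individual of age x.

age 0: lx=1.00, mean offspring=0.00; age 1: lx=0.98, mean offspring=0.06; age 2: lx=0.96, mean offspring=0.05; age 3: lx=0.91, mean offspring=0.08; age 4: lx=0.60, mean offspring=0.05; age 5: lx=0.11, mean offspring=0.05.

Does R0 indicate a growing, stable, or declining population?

R0 = Σ lx·mx = 0 + 0.0588 + 0.048 + 0.0728 + 0.03 + 0.0055 = 0.2151
R0 < 1, so the population is declining.

declining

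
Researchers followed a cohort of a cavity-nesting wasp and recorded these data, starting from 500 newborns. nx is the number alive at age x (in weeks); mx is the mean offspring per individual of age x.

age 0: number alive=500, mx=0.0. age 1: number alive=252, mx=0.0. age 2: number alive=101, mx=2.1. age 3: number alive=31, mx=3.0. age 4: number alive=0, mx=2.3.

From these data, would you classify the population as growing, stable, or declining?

declining

lx = nx/n0 = nx/500: 1, 0.504, 0.202, 0.062, 0
R0 = Σ lx·mx = 0 + 0 + 0.4242 + 0.186 + 0 = 0.6102
R0 < 1, so the population is declining.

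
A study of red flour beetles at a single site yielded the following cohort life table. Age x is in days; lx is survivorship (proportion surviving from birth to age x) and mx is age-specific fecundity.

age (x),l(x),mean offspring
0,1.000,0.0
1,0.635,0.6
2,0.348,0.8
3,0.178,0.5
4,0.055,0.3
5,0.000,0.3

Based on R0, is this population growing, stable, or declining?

R0 = Σ lx·mx = 0 + 0.381 + 0.2784 + 0.089 + 0.0165 + 0 = 0.7649
R0 < 1, so the population is declining.

declining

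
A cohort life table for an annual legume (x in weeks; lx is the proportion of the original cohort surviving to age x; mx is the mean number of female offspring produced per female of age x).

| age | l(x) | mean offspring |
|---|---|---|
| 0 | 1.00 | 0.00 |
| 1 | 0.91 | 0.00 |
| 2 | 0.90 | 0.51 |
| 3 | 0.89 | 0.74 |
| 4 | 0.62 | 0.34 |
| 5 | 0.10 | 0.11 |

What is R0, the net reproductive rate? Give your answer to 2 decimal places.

lx·mx by age: 0, 0, 0.459, 0.6586, 0.2108, 0.011
R0 = Σ lx·mx = 1.3394 → 1.34

1.34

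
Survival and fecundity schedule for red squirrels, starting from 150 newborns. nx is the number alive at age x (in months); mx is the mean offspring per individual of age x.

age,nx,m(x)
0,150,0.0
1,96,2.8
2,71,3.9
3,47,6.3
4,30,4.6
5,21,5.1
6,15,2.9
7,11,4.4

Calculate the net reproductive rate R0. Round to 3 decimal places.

7.859

lx = nx/n0 = nx/150: 1, 0.64, 0.47333…, 0.31333…, 0.2, 0.14, 0.1, 0.07333…
lx·mx by age: 0, 1.792, 1.846…, 1.974…, 0.92, 0.714, 0.29, 0.322667…
R0 = Σ lx·mx = 7.858667… → 7.859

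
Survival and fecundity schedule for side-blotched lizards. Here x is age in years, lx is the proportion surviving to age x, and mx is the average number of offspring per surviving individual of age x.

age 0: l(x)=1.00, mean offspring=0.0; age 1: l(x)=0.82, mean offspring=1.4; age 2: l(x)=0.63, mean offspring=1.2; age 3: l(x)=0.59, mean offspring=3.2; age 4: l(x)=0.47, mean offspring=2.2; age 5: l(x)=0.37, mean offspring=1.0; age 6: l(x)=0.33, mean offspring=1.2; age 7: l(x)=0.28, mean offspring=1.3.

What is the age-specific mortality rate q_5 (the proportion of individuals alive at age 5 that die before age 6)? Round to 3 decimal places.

q_5 = (l_5 − l_6) / l_5 = (0.37 − 0.33) / 0.37
     = 0.04 / 0.37 = 0.108108… → 0.108

0.108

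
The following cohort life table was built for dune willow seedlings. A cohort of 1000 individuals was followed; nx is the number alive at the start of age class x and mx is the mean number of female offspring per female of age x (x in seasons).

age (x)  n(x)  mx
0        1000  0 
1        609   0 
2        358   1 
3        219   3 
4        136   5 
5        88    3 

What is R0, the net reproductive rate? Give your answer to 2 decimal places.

lx = nx/n0 = nx/1000: 1, 0.609, 0.358, 0.219, 0.136, 0.088
lx·mx by age: 0, 0, 0.358, 0.657, 0.68, 0.264
R0 = Σ lx·mx = 1.959 → 1.96

1.96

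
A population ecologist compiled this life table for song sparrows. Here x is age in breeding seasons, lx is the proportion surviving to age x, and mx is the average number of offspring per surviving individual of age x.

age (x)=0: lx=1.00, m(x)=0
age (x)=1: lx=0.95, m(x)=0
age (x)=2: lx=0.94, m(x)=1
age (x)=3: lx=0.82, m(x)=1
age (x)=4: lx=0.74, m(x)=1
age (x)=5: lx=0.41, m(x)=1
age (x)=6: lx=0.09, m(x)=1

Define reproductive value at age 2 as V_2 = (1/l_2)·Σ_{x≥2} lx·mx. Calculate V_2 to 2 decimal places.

3.19

lx·mx for x ≥ 2: 0.94, 0.82, 0.74, 0.41, 0.09 → sum = 3
V_2 = 3 / l_2 = 3 / 0.94 = 3.191489… → 3.19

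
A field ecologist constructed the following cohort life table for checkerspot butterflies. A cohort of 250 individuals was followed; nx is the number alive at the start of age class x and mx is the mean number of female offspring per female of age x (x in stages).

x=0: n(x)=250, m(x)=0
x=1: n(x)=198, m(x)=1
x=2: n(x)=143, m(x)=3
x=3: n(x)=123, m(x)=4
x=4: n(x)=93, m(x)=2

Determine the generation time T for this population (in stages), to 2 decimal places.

lx = nx/n0 = nx/250: 1, 0.792, 0.572, 0.492, 0.372
lx·mx: 0, 0.792, 1.716, 1.968, 0.744 → R0 = 5.22
x·lx·mx: 0, 0.792, 3.432, 5.904, 2.976 → Σ = 13.104
T = 13.104 / 5.22 = 2.510345… → 2.51

2.51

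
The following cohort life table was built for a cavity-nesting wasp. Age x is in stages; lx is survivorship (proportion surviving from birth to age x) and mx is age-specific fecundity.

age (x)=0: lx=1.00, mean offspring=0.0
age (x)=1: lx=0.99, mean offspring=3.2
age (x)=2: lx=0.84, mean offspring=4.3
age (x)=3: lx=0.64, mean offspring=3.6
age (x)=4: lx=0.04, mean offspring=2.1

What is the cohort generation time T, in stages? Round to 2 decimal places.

1.92

lx·mx: 0, 3.168, 3.612, 2.304, 0.084 → R0 = 9.168
x·lx·mx: 0, 3.168, 7.224, 6.912, 0.336 → Σ = 17.64
T = 17.64 / 9.168 = 1.924084… → 1.92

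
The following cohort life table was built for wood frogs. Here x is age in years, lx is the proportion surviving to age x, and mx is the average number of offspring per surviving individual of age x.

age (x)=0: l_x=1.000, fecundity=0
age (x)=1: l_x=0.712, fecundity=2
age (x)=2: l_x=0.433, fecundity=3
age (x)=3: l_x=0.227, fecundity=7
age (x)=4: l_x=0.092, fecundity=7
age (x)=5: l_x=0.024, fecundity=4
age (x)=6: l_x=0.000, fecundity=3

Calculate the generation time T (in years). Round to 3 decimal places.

lx·mx: 0, 1.424, 1.299, 1.589, 0.644, 0.096, 0 → R0 = 5.052
x·lx·mx: 0, 1.424, 2.598, 4.767, 2.576, 0.48, 0 → Σ = 11.845
T = 11.845 / 5.052 = 2.344616… → 2.345

2.345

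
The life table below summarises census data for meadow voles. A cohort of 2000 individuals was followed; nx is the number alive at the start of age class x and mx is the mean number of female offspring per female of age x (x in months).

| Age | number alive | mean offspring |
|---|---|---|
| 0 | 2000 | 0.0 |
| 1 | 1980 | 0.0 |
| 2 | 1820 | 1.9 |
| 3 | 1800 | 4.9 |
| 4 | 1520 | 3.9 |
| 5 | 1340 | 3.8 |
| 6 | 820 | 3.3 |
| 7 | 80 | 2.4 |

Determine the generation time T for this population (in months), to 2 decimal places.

3.82

lx = nx/n0 = nx/2000: 1, 0.99, 0.91, 0.9, 0.76, 0.67, 0.41, 0.04
lx·mx: 0, 0, 1.729, 4.41, 2.964, 2.546, 1.353, 0.096 → R0 = 13.098
x·lx·mx: 0, 0, 3.458, 13.23, 11.856, 12.73, 8.118, 0.672 → Σ = 50.064
T = 50.064 / 13.098 = 3.822263… → 3.82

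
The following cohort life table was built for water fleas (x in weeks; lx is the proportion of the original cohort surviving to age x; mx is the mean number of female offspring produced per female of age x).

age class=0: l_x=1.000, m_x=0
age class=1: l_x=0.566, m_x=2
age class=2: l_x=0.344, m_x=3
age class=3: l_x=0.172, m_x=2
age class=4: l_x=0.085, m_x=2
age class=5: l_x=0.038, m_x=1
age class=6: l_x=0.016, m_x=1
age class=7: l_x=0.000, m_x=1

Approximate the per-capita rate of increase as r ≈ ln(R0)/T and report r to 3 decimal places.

R0 = Σ lx·mx = 0 + 1.132 + 1.032 + 0.344 + 0.17 + 0.038 + 0.016 + 0 = 2.732
Σ x·lx·mx = 5.194; T = 5.194/2.732 = 1.90117…
r ≈ ln(R0)/T = ln(2.732)/1.90117… = 0.52864… → 0.529

0.529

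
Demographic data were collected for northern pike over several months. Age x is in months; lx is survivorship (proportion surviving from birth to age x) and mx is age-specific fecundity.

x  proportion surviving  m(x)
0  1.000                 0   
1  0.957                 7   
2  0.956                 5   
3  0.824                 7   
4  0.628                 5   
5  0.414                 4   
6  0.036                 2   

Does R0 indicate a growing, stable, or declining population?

R0 = Σ lx·mx = 0 + 6.699 + 4.78 + 5.768 + 3.14 + 1.656 + 0.072 = 22.115
R0 > 1, so the population is growing.

growing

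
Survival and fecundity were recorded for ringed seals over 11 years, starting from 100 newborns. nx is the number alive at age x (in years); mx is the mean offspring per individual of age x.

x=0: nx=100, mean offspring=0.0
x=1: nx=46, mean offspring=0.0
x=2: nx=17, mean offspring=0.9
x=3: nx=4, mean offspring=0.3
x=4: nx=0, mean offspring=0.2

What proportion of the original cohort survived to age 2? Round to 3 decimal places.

0.170

l_2 = n_2/n_0 = 17/100 = 0.17 → 0.170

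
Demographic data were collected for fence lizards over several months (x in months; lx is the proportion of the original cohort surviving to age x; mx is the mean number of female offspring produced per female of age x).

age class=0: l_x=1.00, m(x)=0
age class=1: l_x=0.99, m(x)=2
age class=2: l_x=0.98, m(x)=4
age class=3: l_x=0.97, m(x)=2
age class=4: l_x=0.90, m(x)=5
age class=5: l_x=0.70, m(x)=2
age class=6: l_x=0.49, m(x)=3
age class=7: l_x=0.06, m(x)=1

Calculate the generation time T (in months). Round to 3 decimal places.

lx·mx: 0, 1.98, 3.92, 1.94, 4.5, 1.4, 1.47, 0.06 → R0 = 15.27
x·lx·mx: 0, 1.98, 7.84, 5.82, 18, 7, 8.82, 0.42 → Σ = 49.88
T = 49.88 / 15.27 = 3.266536… → 3.267

3.267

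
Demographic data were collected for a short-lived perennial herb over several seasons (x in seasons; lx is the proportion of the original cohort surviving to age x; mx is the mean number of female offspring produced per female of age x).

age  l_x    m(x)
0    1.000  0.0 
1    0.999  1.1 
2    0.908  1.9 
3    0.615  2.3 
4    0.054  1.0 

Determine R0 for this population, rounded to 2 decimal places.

4.29

lx·mx by age: 0, 1.0989, 1.7252, 1.4145, 0.054
R0 = Σ lx·mx = 4.2926 → 4.29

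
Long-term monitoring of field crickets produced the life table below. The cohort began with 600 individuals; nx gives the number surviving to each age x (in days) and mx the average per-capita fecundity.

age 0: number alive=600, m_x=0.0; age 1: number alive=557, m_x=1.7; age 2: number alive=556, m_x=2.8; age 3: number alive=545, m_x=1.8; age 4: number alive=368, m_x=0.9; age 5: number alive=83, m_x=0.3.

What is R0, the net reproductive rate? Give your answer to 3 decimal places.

lx = nx/n0 = nx/600: 1, 0.92833…, 0.92667…, 0.90833…, 0.61333…, 0.13833…
lx·mx by age: 0, 1.578167…, 2.594667…, 1.635…, 0.552…, 0.0415…
R0 = Σ lx·mx = 6.401333… → 6.401

6.401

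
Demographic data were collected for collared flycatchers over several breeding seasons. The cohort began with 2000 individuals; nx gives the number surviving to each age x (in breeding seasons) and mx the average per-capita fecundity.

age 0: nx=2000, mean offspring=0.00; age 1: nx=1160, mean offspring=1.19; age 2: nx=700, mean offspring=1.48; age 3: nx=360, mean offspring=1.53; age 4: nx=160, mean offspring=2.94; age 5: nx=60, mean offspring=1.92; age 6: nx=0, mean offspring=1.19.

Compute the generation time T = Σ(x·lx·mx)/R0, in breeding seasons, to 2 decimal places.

2.13

lx = nx/n0 = nx/2000: 1, 0.58, 0.35, 0.18, 0.08, 0.03, 0
lx·mx: 0, 0.6902, 0.518, 0.2754, 0.2352, 0.0576, 0 → R0 = 1.7764
x·lx·mx: 0, 0.6902, 1.036, 0.8262, 0.9408, 0.288, 0 → Σ = 3.7812
T = 3.7812 / 1.7764 = 2.128575… → 2.13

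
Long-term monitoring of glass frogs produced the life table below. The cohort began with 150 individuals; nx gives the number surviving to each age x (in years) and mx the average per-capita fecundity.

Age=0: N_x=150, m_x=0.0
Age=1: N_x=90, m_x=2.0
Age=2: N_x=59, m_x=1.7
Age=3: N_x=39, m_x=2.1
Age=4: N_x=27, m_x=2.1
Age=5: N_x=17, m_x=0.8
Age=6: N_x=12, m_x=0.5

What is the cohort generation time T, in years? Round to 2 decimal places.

lx = nx/n0 = nx/150: 1, 0.6, 0.39333…, 0.26, 0.18, 0.11333…, 0.08
lx·mx: 0, 1.2, 0.668667…, 0.546, 0.378, 0.090667…, 0.04 → R0 = 2.923333…
x·lx·mx: 0, 1.2, 1.337333…, 1.638, 1.512, 0.453333…, 0.24 → Σ = 6.380667…
T = 6.380667… / 2.923333… = 2.182668… → 2.18

2.18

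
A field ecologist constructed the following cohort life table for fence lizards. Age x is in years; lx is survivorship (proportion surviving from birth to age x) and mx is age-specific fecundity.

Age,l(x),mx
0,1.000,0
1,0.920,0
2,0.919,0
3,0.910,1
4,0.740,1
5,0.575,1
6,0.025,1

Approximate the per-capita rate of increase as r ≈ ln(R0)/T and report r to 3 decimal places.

R0 = Σ lx·mx = 0 + 0 + 0 + 0.91 + 0.74 + 0.575 + 0.025 = 2.25
Σ x·lx·mx = 8.715; T = 8.715/2.25 = 3.87333…
r ≈ ln(R0)/T = ln(2.25)/3.87333… = 0.20936… → 0.209

0.209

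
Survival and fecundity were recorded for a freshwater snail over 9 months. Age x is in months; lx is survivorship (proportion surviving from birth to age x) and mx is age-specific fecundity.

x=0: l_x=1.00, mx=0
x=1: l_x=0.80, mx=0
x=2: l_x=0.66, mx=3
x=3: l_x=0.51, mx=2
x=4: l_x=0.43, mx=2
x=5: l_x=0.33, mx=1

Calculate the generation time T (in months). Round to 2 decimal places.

lx·mx: 0, 0, 1.98, 1.02, 0.86, 0.33 → R0 = 4.19
x·lx·mx: 0, 0, 3.96, 3.06, 3.44, 1.65 → Σ = 12.11
T = 12.11 / 4.19 = 2.890215… → 2.89

2.89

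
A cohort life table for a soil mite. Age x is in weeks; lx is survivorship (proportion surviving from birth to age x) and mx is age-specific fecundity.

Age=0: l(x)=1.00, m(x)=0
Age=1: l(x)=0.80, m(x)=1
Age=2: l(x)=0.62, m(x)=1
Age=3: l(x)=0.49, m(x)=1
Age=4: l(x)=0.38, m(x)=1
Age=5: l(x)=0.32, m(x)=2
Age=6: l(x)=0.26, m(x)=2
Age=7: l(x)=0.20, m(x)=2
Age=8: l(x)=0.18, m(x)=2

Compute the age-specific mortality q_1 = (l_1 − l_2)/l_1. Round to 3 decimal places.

0.225

q_1 = (l_1 − l_2) / l_1 = (0.8 − 0.62) / 0.8
     = 0.18 / 0.8 = 0.225 → 0.225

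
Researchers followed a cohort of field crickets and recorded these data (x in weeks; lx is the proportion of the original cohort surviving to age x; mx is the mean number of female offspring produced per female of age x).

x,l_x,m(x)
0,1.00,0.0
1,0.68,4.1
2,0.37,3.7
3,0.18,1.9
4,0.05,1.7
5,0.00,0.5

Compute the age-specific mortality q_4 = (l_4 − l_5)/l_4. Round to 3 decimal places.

1.000

q_4 = (l_4 − l_5) / l_4 = (0.05 − 0) / 0.05
     = 0.05 / 0.05 = 1 → 1.000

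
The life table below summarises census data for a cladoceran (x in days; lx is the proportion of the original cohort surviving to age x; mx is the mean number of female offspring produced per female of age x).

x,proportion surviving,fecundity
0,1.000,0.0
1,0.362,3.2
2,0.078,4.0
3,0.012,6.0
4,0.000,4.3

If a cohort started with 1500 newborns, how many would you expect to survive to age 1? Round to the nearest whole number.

543

Expected survivors = N0 · l_1 = 1500 × 0.362 = 543 → 543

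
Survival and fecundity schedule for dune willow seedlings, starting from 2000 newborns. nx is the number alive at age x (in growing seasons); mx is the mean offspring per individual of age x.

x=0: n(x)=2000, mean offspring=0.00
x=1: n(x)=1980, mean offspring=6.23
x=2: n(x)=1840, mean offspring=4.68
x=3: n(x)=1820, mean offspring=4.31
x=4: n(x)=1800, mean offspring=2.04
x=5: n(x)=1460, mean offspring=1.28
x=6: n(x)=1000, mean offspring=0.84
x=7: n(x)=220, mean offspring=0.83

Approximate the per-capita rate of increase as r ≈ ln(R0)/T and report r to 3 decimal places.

lx = nx/n0 = nx/2000: 1, 0.99, 0.92, 0.91, 0.9, 0.73, 0.5, 0.11
R0 = Σ lx·mx = 0 + 6.1677 + 4.3056 + 3.9221 + 1.836 + 0.9344 + 0.42 + 0.0913 = 17.6771
Σ x·lx·mx = 41.7203; T = 41.7203/17.6771 = 2.36013…
r ≈ ln(R0)/T = ln(17.6771)/2.36013… = 1.217… → 1.217

1.217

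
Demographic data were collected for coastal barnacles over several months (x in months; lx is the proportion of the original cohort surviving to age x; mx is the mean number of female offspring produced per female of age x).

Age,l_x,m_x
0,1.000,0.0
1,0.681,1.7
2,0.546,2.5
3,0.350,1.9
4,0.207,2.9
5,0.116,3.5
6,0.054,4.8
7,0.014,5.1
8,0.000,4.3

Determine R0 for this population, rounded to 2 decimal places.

4.52

lx·mx by age: 0, 1.1577, 1.365, 0.665, 0.6003, 0.406, 0.2592, 0.0714, 0
R0 = Σ lx·mx = 4.5246 → 4.52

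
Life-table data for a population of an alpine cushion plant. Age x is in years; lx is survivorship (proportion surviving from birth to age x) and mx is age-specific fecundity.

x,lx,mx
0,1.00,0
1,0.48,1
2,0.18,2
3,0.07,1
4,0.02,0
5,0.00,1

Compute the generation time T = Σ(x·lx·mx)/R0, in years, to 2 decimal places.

lx·mx: 0, 0.48, 0.36, 0.07, 0, 0 → R0 = 0.91
x·lx·mx: 0, 0.48, 0.72, 0.21, 0, 0 → Σ = 1.41
T = 1.41 / 0.91 = 1.549451… → 1.55

1.55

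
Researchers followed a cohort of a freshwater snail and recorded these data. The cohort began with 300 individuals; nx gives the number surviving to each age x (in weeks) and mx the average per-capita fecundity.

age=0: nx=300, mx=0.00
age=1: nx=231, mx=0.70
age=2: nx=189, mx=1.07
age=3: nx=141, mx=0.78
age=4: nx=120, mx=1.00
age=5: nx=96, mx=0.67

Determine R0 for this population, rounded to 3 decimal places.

lx = nx/n0 = nx/300: 1, 0.77, 0.63, 0.47, 0.4, 0.32
lx·mx by age: 0, 0.539, 0.6741, 0.3666, 0.4, 0.2144
R0 = Σ lx·mx = 2.1941 → 2.194

2.194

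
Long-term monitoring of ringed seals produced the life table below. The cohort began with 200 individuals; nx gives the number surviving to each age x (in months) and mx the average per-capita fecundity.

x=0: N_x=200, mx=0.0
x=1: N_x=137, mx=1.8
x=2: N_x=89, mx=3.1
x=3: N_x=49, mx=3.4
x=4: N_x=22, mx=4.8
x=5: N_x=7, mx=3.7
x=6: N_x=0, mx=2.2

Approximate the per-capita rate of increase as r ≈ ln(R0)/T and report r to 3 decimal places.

lx = nx/n0 = nx/200: 1, 0.685, 0.445, 0.245, 0.11, 0.035, 0
R0 = Σ lx·mx = 0 + 1.233 + 1.3795 + 0.833 + 0.528 + 0.1295 + 0 = 4.103
Σ x·lx·mx = 9.2505; T = 9.2505/4.103 = 2.25457…
r ≈ ln(R0)/T = ln(4.103)/2.25457… = 0.62616… → 0.626

0.626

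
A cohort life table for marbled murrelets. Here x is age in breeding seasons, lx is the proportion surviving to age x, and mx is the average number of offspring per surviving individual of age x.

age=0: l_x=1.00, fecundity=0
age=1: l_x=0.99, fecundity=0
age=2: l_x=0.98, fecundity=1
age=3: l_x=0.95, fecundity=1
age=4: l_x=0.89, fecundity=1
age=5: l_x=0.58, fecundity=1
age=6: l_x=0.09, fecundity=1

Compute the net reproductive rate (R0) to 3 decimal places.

3.490

lx·mx by age: 0, 0, 0.98, 0.95, 0.89, 0.58, 0.09
R0 = Σ lx·mx = 3.49 → 3.490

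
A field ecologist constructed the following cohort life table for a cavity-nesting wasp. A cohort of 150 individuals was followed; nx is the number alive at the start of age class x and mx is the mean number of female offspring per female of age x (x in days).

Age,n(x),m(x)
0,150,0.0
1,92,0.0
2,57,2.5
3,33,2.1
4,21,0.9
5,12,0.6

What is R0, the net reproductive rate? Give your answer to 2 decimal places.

1.59

lx = nx/n0 = nx/150: 1, 0.61333…, 0.38, 0.22, 0.14, 0.08
lx·mx by age: 0, 0, 0.95, 0.462, 0.126, 0.048
R0 = Σ lx·mx = 1.586… → 1.59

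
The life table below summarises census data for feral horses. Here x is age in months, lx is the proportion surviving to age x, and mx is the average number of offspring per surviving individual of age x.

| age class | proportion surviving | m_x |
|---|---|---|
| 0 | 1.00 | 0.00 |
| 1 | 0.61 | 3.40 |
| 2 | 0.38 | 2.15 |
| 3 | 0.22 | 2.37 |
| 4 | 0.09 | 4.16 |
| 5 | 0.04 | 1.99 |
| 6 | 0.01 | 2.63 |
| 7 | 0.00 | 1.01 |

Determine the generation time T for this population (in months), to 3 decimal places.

1.882

lx·mx: 0, 2.074, 0.817, 0.5214, 0.3744, 0.0796, 0.0263, 0 → R0 = 3.8927
x·lx·mx: 0, 2.074, 1.634, 1.5642, 1.4976, 0.398, 0.1578, 0 → Σ = 7.3256
T = 7.3256 / 3.8927 = 1.881881… → 1.882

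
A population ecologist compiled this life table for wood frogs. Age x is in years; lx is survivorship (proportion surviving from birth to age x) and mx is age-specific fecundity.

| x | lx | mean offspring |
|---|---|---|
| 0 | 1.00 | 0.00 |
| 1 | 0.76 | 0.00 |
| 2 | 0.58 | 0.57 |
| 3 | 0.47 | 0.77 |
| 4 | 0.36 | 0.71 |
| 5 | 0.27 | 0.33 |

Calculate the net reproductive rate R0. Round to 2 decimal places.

lx·mx by age: 0, 0, 0.3306, 0.3619, 0.2556, 0.0891
R0 = Σ lx·mx = 1.0372 → 1.04

1.04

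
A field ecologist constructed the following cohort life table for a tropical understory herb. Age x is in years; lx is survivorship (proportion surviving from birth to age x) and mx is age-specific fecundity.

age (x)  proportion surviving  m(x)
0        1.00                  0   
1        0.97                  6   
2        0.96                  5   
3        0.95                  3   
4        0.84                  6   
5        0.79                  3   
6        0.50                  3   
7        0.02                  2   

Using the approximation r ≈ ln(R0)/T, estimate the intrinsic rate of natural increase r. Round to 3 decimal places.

R0 = Σ lx·mx = 0 + 5.82 + 4.8 + 2.85 + 5.04 + 2.37 + 1.5 + 0.04 = 22.42
Σ x·lx·mx = 65.26; T = 65.26/22.42 = 2.91079…
r ≈ ln(R0)/T = ln(22.42)/2.91079… = 1.06842… → 1.068

1.068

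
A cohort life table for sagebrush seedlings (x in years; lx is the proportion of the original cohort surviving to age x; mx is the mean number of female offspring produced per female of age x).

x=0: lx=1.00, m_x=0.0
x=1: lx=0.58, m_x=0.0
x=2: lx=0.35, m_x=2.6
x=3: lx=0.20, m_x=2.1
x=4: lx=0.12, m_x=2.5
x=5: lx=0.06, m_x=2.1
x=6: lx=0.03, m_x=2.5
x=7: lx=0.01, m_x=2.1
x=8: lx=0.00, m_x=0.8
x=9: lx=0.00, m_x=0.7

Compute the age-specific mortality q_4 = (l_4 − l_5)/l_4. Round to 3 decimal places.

0.500

q_4 = (l_4 − l_5) / l_4 = (0.12 − 0.06) / 0.12
     = 0.06 / 0.12 = 0.5 → 0.500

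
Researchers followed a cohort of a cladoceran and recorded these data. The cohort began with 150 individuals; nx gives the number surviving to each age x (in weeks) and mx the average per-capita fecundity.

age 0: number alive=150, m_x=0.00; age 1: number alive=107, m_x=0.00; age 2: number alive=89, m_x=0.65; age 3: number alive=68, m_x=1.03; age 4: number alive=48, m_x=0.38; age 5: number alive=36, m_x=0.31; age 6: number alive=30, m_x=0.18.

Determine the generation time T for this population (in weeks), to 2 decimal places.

2.99

lx = nx/n0 = nx/150: 1, 0.71333…, 0.59333…, 0.45333…, 0.32, 0.24, 0.2
lx·mx: 0, 0, 0.385667…, 0.466933…, 0.1216, 0.0744, 0.036 → R0 = 1.0846…
x·lx·mx: 0, 0, 0.771333…, 1.4008…, 0.4864, 0.372, 0.216 → Σ = 3.246533…
T = 3.246533… / 1.0846… = 2.9933… → 2.99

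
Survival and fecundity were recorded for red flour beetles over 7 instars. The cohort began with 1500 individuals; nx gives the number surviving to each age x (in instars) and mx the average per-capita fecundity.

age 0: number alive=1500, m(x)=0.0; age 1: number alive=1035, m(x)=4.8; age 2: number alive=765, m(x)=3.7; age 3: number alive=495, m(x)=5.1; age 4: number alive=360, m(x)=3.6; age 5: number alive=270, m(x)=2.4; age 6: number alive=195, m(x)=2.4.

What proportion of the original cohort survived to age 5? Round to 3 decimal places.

0.180

l_5 = n_5/n_0 = 270/1500 = 0.18 → 0.180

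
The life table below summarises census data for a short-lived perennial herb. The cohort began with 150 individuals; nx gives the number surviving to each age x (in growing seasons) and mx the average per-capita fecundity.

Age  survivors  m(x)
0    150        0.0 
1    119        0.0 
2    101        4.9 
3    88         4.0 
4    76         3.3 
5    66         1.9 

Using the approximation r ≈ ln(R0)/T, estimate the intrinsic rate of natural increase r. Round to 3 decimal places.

0.698

lx = nx/n0 = nx/150: 1, 0.79333…, 0.67333…, 0.58667…, 0.50667…, 0.44
R0 = Σ lx·mx = 0 + 0 + 3.29933… + 2.34667… + 1.672… + 0.836 = 8.154…
Σ x·lx·mx = 24.506667…; T = 24.506667…/8.154… = 3.00548…
r ≈ ln(R0)/T = ln(8.154…)/3.00548… = 0.69823… → 0.698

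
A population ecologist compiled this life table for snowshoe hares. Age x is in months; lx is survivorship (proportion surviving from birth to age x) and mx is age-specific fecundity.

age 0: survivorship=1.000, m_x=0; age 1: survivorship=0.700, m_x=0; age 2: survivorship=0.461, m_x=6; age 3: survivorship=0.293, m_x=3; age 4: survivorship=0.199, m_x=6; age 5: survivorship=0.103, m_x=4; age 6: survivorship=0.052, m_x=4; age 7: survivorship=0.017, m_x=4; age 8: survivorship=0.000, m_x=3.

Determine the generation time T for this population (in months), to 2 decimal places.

lx·mx: 0, 0, 2.766, 0.879, 1.194, 0.412, 0.208, 0.068, 0 → R0 = 5.527
x·lx·mx: 0, 0, 5.532, 2.637, 4.776, 2.06, 1.248, 0.476, 0 → Σ = 16.729
T = 16.729 / 5.527 = 3.026778… → 3.03

3.03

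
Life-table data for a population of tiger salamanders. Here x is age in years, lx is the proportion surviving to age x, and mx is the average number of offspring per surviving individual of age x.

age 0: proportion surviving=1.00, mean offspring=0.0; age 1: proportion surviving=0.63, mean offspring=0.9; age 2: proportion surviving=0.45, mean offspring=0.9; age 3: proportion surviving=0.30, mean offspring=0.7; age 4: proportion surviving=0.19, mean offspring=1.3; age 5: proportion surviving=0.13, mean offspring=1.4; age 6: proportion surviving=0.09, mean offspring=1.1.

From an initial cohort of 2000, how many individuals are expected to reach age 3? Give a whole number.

Expected survivors = N0 · l_3 = 2000 × 0.30 = 600 → 600

600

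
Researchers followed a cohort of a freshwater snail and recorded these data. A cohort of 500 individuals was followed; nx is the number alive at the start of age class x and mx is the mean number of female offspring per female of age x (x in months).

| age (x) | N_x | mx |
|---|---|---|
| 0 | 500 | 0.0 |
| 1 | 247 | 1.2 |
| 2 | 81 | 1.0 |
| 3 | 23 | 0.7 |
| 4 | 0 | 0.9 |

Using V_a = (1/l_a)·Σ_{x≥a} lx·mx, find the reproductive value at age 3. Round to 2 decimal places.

lx = nx/n0 = nx/500: 1, 0.494, 0.162, 0.046, 0
lx·mx for x ≥ 3: 0.0322, 0 → sum = 0.0322
V_3 = 0.0322 / l_3 = 0.0322 / 0.046 = 0.7 → 0.70

0.70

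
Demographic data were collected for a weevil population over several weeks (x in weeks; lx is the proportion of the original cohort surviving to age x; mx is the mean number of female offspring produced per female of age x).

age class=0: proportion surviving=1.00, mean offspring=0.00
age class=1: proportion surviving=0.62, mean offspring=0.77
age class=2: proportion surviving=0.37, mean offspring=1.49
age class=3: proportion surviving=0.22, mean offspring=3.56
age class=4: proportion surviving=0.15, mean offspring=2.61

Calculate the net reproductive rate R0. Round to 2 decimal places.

2.20

lx·mx by age: 0, 0.4774, 0.5513, 0.7832, 0.3915
R0 = Σ lx·mx = 2.2034 → 2.20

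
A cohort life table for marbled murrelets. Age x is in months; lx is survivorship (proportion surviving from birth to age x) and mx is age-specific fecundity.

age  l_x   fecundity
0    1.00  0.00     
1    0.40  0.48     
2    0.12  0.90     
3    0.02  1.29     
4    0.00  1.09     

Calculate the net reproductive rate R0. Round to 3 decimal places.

lx·mx by age: 0, 0.192, 0.108, 0.0258, 0
R0 = Σ lx·mx = 0.3258 → 0.326

0.326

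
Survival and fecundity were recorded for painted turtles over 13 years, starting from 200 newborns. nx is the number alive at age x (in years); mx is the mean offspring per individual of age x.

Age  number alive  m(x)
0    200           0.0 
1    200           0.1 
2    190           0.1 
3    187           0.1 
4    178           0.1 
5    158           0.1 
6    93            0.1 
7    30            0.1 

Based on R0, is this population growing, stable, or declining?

declining

lx = nx/n0 = nx/200: 1, 1, 0.95, 0.935, 0.89, 0.79, 0.465, 0.15
R0 = Σ lx·mx = 0 + 0.1 + 0.095 + 0.0935 + 0.089 + 0.079 + 0.0465 + 0.015 = 0.518
R0 < 1, so the population is declining.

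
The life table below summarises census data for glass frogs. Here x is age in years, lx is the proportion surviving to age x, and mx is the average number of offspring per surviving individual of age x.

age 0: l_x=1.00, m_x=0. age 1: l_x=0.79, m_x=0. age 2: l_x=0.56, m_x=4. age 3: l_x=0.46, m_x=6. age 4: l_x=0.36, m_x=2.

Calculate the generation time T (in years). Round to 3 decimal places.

2.734

lx·mx: 0, 0, 2.24, 2.76, 0.72 → R0 = 5.72
x·lx·mx: 0, 0, 4.48, 8.28, 2.88 → Σ = 15.64
T = 15.64 / 5.72 = 2.734266… → 2.734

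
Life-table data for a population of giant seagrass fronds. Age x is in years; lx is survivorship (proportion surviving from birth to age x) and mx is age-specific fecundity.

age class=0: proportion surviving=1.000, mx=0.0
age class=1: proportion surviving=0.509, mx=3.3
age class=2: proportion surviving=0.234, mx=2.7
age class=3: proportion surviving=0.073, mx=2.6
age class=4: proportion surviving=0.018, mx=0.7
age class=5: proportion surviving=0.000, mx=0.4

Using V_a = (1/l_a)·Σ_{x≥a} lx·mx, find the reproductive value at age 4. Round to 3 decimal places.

0.700

lx·mx for x ≥ 4: 0.0126, 0 → sum = 0.0126
V_4 = 0.0126 / l_4 = 0.0126 / 0.018 = 0.7 → 0.700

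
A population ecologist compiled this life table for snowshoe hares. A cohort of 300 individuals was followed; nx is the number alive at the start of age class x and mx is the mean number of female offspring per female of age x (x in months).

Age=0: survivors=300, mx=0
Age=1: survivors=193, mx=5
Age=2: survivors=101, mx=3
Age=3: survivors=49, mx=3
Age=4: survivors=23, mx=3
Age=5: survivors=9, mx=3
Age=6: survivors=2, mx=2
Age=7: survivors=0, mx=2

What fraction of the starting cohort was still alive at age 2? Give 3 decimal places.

0.337

l_2 = n_2/n_0 = 101/300 = 0.336667… → 0.337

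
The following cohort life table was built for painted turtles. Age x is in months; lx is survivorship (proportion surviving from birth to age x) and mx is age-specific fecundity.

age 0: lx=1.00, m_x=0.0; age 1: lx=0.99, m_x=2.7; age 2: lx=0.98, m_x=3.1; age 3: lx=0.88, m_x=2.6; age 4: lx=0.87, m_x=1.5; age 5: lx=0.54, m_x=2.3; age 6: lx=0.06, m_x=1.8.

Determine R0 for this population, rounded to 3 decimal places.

10.654

lx·mx by age: 0, 2.673, 3.038, 2.288, 1.305, 1.242, 0.108
R0 = Σ lx·mx = 10.654 → 10.654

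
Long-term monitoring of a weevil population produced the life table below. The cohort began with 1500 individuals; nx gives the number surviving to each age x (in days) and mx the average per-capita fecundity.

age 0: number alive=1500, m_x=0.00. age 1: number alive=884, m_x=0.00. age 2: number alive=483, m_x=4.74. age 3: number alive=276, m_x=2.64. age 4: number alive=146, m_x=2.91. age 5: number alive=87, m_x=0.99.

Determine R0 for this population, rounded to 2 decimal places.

2.35

lx = nx/n0 = nx/1500: 1, 0.58933…, 0.322, 0.184, 0.09733…, 0.058
lx·mx by age: 0, 0, 1.52628, 0.48576, 0.28324…, 0.05742
R0 = Σ lx·mx = 2.3527… → 2.35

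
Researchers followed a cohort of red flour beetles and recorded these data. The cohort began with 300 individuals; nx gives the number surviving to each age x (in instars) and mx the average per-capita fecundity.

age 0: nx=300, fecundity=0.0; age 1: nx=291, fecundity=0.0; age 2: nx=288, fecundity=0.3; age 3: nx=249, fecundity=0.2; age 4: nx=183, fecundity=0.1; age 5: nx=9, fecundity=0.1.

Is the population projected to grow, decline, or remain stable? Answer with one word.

declining

lx = nx/n0 = nx/300: 1, 0.97, 0.96, 0.83, 0.61, 0.03
R0 = Σ lx·mx = 0 + 0 + 0.288 + 0.166 + 0.061 + 0.003 = 0.518
R0 < 1, so the population is declining.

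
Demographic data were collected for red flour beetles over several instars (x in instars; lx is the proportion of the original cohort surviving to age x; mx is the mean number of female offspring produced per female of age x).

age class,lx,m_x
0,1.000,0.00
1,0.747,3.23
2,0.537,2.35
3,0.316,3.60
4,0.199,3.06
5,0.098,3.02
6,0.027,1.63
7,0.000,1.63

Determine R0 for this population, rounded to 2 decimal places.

lx·mx by age: 0, 2.41281, 1.26195, 1.1376, 0.60894, 0.29596, 0.04401, 0
R0 = Σ lx·mx = 5.76127 → 5.76

5.76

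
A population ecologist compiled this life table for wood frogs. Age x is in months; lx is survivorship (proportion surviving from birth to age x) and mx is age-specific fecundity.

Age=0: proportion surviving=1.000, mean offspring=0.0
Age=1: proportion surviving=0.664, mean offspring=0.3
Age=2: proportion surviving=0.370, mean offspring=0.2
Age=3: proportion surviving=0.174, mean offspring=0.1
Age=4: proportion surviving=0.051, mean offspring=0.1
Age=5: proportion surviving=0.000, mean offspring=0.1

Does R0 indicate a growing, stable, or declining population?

declining

R0 = Σ lx·mx = 0 + 0.1992 + 0.074 + 0.0174 + 0.0051 + 0 = 0.2957
R0 < 1, so the population is declining.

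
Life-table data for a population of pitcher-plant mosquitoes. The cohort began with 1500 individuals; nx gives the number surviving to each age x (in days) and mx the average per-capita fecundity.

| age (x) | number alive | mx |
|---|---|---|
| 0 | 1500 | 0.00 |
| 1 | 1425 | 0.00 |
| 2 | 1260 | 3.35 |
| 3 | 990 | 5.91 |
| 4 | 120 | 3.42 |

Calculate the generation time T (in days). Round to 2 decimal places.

2.64

lx = nx/n0 = nx/1500: 1, 0.95, 0.84, 0.66, 0.08
lx·mx: 0, 0, 2.814, 3.9006, 0.2736 → R0 = 6.9882
x·lx·mx: 0, 0, 5.628, 11.7018, 1.0944 → Σ = 18.4242
T = 18.4242 / 6.9882 = 2.636473… → 2.64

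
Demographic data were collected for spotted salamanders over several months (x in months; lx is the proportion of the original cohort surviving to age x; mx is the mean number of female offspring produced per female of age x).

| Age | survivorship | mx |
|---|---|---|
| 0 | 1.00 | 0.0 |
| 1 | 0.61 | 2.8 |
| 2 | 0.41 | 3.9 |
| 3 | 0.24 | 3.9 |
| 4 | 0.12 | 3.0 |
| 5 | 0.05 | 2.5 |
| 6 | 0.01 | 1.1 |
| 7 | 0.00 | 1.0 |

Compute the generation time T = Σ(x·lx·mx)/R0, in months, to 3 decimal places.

lx·mx: 0, 1.708, 1.599, 0.936, 0.36, 0.125, 0.011, 0 → R0 = 4.739
x·lx·mx: 0, 1.708, 3.198, 2.808, 1.44, 0.625, 0.066, 0 → Σ = 9.845
T = 9.845 / 4.739 = 2.077442… → 2.077

2.077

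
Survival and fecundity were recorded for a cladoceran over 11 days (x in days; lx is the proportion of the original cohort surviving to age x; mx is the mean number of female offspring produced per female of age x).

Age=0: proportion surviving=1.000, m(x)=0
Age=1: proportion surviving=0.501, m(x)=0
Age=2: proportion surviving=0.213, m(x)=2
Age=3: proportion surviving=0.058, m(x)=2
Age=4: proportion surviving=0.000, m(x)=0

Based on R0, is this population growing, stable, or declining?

R0 = Σ lx·mx = 0 + 0 + 0.426 + 0.116 + 0 = 0.542
R0 < 1, so the population is declining.

declining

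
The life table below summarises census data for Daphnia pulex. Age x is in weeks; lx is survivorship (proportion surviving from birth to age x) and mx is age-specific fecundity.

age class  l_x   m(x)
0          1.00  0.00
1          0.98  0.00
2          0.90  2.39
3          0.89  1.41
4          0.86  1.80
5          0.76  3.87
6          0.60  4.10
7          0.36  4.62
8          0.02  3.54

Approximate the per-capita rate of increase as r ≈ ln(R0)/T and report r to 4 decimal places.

R0 = Σ lx·mx = 0 + 0 + 2.151 + 1.2549 + 1.548 + 2.9412 + 2.46 + 1.6632 + 0.0708 = 12.0891
Σ x·lx·mx = 55.9335; T = 55.9335/12.0891 = 4.62677…
r ≈ ln(R0)/T = ln(12.0891)/4.62677… = 0.53867… → 0.5387

0.5387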